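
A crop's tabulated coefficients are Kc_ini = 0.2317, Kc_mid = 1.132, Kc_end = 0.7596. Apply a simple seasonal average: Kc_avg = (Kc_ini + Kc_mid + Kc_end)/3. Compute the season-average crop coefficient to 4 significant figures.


Kc_avg = (0.2317 + 1.132 + 0.7596)/3 = 0.7078
Therefore the season-average crop coefficient = 0.7078.


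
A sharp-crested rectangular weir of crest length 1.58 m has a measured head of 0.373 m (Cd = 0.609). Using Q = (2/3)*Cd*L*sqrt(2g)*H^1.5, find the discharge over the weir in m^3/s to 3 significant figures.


Q = (2/3)*0.609*1.58*sqrt(2*9.81)*0.373^1.5 = 0.647 m^3/s
Therefore the discharge over the weir = 0.647 m^3/s.


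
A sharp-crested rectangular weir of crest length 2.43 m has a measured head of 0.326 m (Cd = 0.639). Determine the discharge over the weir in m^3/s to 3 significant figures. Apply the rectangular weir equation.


Approach: apply the rectangular weir equation, Q = (2/3)*Cd*L*sqrt(2g)*H^1.5.
Q = (2/3)*0.639*2.43*sqrt(2*9.81)*0.326^1.5 = 0.853 m^3/s
Therefore the discharge over the weir = 0.853 m^3/s.


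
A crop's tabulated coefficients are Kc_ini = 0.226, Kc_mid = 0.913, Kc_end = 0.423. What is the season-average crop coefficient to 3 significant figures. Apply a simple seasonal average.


Approach: apply a simple seasonal average, Kc_avg = (Kc_ini + Kc_mid + Kc_end)/3.
Kc_avg = (0.226 + 0.913 + 0.423)/3 = 0.521
Therefore the season-average crop coefficient = 0.521.


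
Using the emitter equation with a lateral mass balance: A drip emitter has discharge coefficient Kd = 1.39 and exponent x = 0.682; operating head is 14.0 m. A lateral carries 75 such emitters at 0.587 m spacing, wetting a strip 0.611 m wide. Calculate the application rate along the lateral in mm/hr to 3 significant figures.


Approach: apply the emitter equation with a lateral mass balance, q = Kd*h^x; Q = n*q; rate = Q/(n*spacing*width).
Step 1 — single emitter flow (q = Kd*h^x):
  q = 1.39 * 14.0^0.682 = 8.4076 L/hr
Step 2 — total lateral flow: Q = 75 * 8.4076 = 630.57 L/hr
Step 3 — wetted area: A = 75 * 0.587 * 0.611 = 26.899 m^2
Step 4 — application rate: Q/A = 630.57/26.899 = 23.4 mm/hr
Therefore the application rate along the lateral = 23.4 mm/hr.


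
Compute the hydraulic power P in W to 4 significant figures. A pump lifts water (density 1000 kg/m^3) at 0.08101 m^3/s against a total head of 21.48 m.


Approach: apply the hydraulic power relation, P = rho*g*Q*H.
P = 1000 * 9.81 * 0.08101 * 21.48 = 17070 W
Therefore the hydraulic power P = 17070 W.


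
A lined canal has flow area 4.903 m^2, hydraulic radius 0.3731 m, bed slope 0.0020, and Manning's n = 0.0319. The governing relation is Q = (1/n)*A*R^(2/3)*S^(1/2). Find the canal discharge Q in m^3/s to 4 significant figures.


Q = (1/0.0319) * 4.903 * 0.3731^(2/3) * 0.0020^(1/2) = 3.562 m^3/s
Therefore the canal discharge Q = 3.562 m^3/s.


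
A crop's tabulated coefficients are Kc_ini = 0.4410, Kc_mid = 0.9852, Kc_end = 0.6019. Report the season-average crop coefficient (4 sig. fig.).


Approach: apply a simple seasonal average, Kc_avg = (Kc_ini + Kc_mid + Kc_end)/3.
Kc_avg = (0.4410 + 0.9852 + 0.6019)/3 = 0.6760
Therefore the season-average crop coefficient = 0.6760.


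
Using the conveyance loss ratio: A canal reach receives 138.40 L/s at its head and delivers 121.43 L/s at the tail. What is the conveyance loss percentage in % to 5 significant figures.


Approach: apply the conveyance loss ratio, loss% = ((Q_head - Q_tail)/Q_head)*100.
loss = ((138.40 - 121.43)/138.40)*100 = 12.262 %
Therefore the conveyance loss percentage = 12.262 %.


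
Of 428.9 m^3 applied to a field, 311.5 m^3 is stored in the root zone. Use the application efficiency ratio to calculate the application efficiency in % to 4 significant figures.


Approach: apply the application efficiency ratio, Ea = (stored/applied)*100.
Ea = (311.5/428.9)*100 = 72.63 %
Therefore the application efficiency = 72.63 %.


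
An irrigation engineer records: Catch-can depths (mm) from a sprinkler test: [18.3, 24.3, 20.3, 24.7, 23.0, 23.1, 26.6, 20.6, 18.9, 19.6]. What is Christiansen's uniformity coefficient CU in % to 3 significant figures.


Approach: apply Christiansen's uniformity coefficient, CU = (1 - mean_abs_deviation/mean)*100.
mean = 21.940 mm
mean |d_i - mean| = 2.4000 mm
CU = (1 - 2.4000/21.940)*100 = 89.1 %
Therefore Christiansen's uniformity coefficient CU = 89.1 %.


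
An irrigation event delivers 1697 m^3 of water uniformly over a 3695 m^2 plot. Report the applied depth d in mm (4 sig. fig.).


Approach: apply depth from volume over area, d = (V/A)*1000.
d = (1697 / 3695) * 1000 = 459.3 mm
Therefore the applied depth d = 459.3 mm.


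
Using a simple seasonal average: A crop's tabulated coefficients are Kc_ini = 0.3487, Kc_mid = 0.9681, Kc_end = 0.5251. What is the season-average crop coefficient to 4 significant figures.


Approach: apply a simple seasonal average, Kc_avg = (Kc_ini + Kc_mid + Kc_end)/3.
Kc_avg = (0.3487 + 0.9681 + 0.5251)/3 = 0.6140
Therefore the season-average crop coefficient = 0.6140.


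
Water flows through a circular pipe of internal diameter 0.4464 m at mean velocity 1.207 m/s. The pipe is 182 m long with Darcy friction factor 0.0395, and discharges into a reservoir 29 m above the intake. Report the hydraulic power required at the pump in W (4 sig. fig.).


Approach: apply continuity + Darcy-Weisbach + hydraulic power, Q = A*v; hf = f*(L/D)*(v^2/(2g)); H = static + hf; P = rho*g*Q*H.
Step 1 — flow rate (continuity, Q = A*v):
  A = pi*(0.4464/2)^2 = 0.156509 m^2
  Q = 0.156509 * 1.207 = 0.188906 m^3/s
Step 2 — friction head loss (Darcy-Weisbach):
  hf = 0.0395 * (182/0.4464) * (1.207^2 / (2*9.81))
  hf = 1.19580 m
Step 3 — total head: H = 29 + 1.19580 = 30.1958 m
Step 4 — hydraulic power (P = rho*g*Q*H):
  P = 1000 * 9.81 * 0.188906 * 30.1958 = 55960 W
Therefore the hydraulic power required at the pump = 55960 W.


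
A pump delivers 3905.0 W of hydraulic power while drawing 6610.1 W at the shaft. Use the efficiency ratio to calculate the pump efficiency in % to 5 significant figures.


Approach: apply the efficiency ratio, eta = (P_out/P_in)*100.
eta = (3905.0 / 6610.1) * 100 = 59.076 %
Therefore the pump efficiency = 59.076 %.


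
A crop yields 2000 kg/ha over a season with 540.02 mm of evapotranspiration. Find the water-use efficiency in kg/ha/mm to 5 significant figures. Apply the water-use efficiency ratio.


Approach: apply the water-use efficiency ratio, WUE = yield/ET.
WUE = 2000 / 540.02 = 3.7036 kg/ha/mm
Therefore the water-use efficiency = 3.7036 kg/ha/mm.


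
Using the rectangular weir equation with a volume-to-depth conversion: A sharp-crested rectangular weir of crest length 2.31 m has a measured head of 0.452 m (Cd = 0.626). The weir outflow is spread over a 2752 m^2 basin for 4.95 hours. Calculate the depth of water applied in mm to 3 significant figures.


Approach: apply the rectangular weir equation with a volume-to-depth conversion, Q = (2/3)*Cd*L*sqrt(2g)*H^1.5; d = Q*t/A * 1000.
Step 1 — weir discharge:
  Q = (2/3)*0.626*2.31*sqrt(2*9.81)*0.452^1.5 = 1.2976 m^3/s
Step 2 — volume: V = 1.2976 * 4.95*3600 = 23124 m^3
Step 3 — depth: d = V/A * 1000 = 23124/2752 * 1000 = 8400 mm
Therefore the depth of water applied = 8400 mm.


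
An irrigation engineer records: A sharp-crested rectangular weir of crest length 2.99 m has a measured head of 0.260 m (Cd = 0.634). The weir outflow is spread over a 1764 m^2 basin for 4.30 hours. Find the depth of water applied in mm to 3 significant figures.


Approach: apply the rectangular weir equation with a volume-to-depth conversion, Q = (2/3)*Cd*L*sqrt(2g)*H^1.5; d = Q*t/A * 1000.
Step 1 — weir discharge:
  Q = (2/3)*0.634*2.99*sqrt(2*9.81)*0.260^1.5 = 0.74213 m^3/s
Step 2 — volume: V = 0.74213 * 4.30*3600 = 11488 m^3
Step 3 — depth: d = V/A * 1000 = 11488/1764 * 1000 = 6510 mm
Therefore the depth of water applied = 6510 mm.


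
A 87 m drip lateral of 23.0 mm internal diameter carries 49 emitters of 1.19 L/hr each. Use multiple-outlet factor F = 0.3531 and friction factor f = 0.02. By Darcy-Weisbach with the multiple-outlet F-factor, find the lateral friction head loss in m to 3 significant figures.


Approach: apply Darcy-Weisbach with the multiple-outlet F-factor, Q = n*q/(3600*1000) m^3/s; v = Q/A; hf = F*f*(L/D)*(v^2/(2g)).
Q = 49*1.19/(3600*1000) = 1.6197e-05 m^3/s
A = pi*(23.0e-3/2)^2 = 4.1548e-04 m^2, so v = Q/A = 0.038985 m/s
hf = 0.3531*0.02*(87/0.0230)*(0.038985^2/(2*9.81)) = 0.00207 m
Therefore the lateral friction head loss = 0.00207 m.


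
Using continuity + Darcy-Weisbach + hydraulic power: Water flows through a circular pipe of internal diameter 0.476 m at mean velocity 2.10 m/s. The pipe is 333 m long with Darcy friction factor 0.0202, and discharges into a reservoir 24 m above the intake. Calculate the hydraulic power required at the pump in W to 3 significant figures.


Approach: apply continuity + Darcy-Weisbach + hydraulic power, Q = A*v; hf = f*(L/D)*(v^2/(2g)); H = static + hf; P = rho*g*Q*H.
Step 1 — flow rate (continuity, Q = A*v):
  A = pi*(0.476/2)^2 = 0.17795 m^2
  Q = 0.17795 * 2.10 = 0.37370 m^3/s
Step 2 — friction head loss (Darcy-Weisbach):
  hf = 0.0202 * (333/0.476) * (2.10^2 / (2*9.81))
  hf = 3.1763 m
Step 3 — total head: H = 24 + 3.1763 = 27.176 m
Step 4 — hydraulic power (P = rho*g*Q*H):
  P = 1000 * 9.81 * 0.37370 * 27.176 = 99600 W
Therefore the hydraulic power required at the pump = 99600 W.


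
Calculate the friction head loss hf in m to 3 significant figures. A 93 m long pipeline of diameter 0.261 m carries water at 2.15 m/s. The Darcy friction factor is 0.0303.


Approach: apply the Darcy-Weisbach equation, hf = f*(L/D)*(v^2/(2g)).
hf = 0.0303 * (93/0.261) * (2.15^2 / (2*9.81))
hf = 2.54 m
Therefore the friction head loss hf = 2.54 m.


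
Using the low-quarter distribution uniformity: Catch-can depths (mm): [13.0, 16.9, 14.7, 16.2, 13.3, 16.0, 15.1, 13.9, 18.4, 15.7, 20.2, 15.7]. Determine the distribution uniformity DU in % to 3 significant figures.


Approach: apply the low-quarter distribution uniformity, DU = (mean of lowest quarter of readings / overall mean)*100.
sorted lowest 3 of 12: [13.0, 13.3, 13.9] -> mean = 13.400 mm
overall mean = 15.758 mm
DU = (13.400/15.758)*100 = 85.0 %
Therefore the distribution uniformity DU = 85.0 %.


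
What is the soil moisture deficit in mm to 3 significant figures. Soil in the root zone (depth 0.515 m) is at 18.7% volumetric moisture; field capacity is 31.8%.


Approach: apply the soil moisture deficit relation, SMD = (FC - theta)/100 * depth * 1000.
SMD = (31.8 - 18.7)/100 * 0.515 * 1000 = 67.5 mm
Therefore the soil moisture deficit = 67.5 mm.


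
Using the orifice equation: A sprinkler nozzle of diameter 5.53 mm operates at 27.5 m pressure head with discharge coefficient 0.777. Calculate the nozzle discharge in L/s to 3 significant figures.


Approach: apply the orifice equation, Q = Cd*A*sqrt(2*g*h), A = pi*(d/2)^2.
A = pi*(5.53e-3/2)^2 = 2.4018e-05 m^2
Q = 0.777 * 2.4018e-05 * sqrt(2*9.81*27.5) * 1000 = 0.433 L/s
Therefore the nozzle discharge = 0.433 L/s.


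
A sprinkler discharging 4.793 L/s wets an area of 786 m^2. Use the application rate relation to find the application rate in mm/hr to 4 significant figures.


Approach: apply the application rate relation, rate = (Q/A)*3600.
rate = (4.793 / 786) * 3600 = 21.95 mm/hr
Therefore the application rate = 21.95 mm/hr.


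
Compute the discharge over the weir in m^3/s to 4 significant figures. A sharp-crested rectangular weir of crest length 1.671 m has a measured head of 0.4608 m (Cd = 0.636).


Approach: apply the rectangular weir equation, Q = (2/3)*Cd*L*sqrt(2g)*H^1.5.
Q = (2/3)*0.636*1.671*sqrt(2*9.81)*0.4608^1.5 = 0.9817 m^3/s
Therefore the discharge over the weir = 0.9817 m^3/s.


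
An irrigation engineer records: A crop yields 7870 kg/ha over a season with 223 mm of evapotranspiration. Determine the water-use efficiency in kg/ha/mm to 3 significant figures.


Approach: apply the water-use efficiency ratio, WUE = yield/ET.
WUE = 7870 / 223 = 35.3 kg/ha/mm
Therefore the water-use efficiency = 35.3 kg/ha/mm.


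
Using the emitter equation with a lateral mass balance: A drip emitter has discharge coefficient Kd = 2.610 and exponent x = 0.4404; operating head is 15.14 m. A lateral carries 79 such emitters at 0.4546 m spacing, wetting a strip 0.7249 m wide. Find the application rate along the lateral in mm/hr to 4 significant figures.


Approach: apply the emitter equation with a lateral mass balance, q = Kd*h^x; Q = n*q; rate = Q/(n*spacing*width).
Step 1 — single emitter flow (q = Kd*h^x):
  q = 2.610 * 15.14^0.4404 = 8.63710 L/hr
Step 2 — total lateral flow: Q = 79 * 8.63710 = 682.331 L/hr
Step 3 — wetted area: A = 79 * 0.4546 * 0.7249 = 26.0336 m^2
Step 4 — application rate: Q/A = 682.331/26.0336 = 26.21 mm/hr
Therefore the application rate along the lateral = 26.21 mm/hr.


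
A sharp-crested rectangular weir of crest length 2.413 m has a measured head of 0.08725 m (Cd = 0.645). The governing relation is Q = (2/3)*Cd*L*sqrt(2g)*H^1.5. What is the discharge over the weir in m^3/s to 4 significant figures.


Q = (2/3)*0.645*2.413*sqrt(2*9.81)*0.08725^1.5 = 0.1184 m^3/s
Therefore the discharge over the weir = 0.1184 m^3/s.


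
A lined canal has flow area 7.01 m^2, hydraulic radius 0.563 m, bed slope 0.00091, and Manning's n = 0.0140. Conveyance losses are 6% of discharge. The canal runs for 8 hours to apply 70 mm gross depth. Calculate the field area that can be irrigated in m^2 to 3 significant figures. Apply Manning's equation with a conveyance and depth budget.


Approach: apply Manning's equation with a conveyance and depth budget, Q = (1/n)*A*R^(2/3)*S^(1/2); Q_field = Q*(1-loss); Area = Q_field*t/(d/1000).
Step 1 — canal discharge (Manning's equation):
  Q = (1/0.0140) * 7.01 * 0.563^(2/3) * 0.00091^(1/2) = 10.299 m^3/s
Step 2 — delivered flow: Q_field = 10.299*(1 - 6/100) = 9.6808 m^3/s
Step 3 — volume delivered: V = 9.6808 * 8*3600 = 278810 m^3
Step 4 — area served: A = V / (depth/1000) = 278810 / 0.07 = 3980000 m^2
Therefore the field area that can be irrigated = 3980000 m^2.


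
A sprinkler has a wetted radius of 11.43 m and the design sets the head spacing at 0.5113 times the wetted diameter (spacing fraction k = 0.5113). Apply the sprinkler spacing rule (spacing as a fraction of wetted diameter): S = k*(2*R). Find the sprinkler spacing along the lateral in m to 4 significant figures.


S = 0.5113 * (2 * 11.43) = 11.69 m
Therefore the sprinkler spacing along the lateral = 11.69 m.


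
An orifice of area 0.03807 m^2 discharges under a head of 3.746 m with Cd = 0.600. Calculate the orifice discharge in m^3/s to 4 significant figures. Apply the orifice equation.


Approach: apply the orifice equation, Q = Cd*A*sqrt(2*g*h).
Q = 0.600 * 0.03807 * sqrt(2*9.81*3.746) = 0.1958 m^3/s
Therefore the orifice discharge = 0.1958 m^3/s.


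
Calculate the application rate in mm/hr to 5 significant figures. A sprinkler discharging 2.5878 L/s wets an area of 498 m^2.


Approach: apply the application rate relation, rate = (Q/A)*3600.
rate = (2.5878 / 498) * 3600 = 18.707 mm/hr
Therefore the application rate = 18.707 mm/hr.


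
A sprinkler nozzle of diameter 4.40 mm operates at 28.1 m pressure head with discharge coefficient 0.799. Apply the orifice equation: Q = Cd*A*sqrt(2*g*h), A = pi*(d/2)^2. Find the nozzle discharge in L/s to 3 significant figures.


A = pi*(4.40e-3/2)^2 = 1.5205e-05 m^2
Q = 0.799 * 1.5205e-05 * sqrt(2*9.81*28.1) * 1000 = 0.285 L/s
Therefore the nozzle discharge = 0.285 L/s.


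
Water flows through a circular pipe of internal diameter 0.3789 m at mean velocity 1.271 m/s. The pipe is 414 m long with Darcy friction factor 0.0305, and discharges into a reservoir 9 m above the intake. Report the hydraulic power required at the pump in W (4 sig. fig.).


Approach: apply continuity + Darcy-Weisbach + hydraulic power, Q = A*v; hf = f*(L/D)*(v^2/(2g)); H = static + hf; P = rho*g*Q*H.
Step 1 — flow rate (continuity, Q = A*v):
  A = pi*(0.3789/2)^2 = 0.112756 m^2
  Q = 0.112756 * 1.271 = 0.143313 m^3/s
Step 2 — friction head loss (Darcy-Weisbach):
  hf = 0.0305 * (414/0.3789) * (1.271^2 / (2*9.81))
  hf = 2.74390 m
Step 3 — total head: H = 9 + 2.74390 = 11.7439 m
Step 4 — hydraulic power (P = rho*g*Q*H):
  P = 1000 * 9.81 * 0.143313 * 11.7439 = 16510 W
Therefore the hydraulic power required at the pump = 16510 W.


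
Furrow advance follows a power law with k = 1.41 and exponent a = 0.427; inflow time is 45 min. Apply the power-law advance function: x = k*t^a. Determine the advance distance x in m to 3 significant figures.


x = 1.41 * 45^0.427 = 7.16 m
Therefore the advance distance x = 7.16 m.


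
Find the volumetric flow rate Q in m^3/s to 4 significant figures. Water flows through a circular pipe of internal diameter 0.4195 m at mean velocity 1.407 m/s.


Approach: apply the continuity equation for pipe flow, Q = A * v with A = pi*(D/2)^2.
A = pi*(0.4195/2)^2 = 0.138215 m^2
Q = 0.138215 * 1.407 = 0.1945 m^3/s
Therefore the volumetric flow rate Q = 0.1945 m^3/s.


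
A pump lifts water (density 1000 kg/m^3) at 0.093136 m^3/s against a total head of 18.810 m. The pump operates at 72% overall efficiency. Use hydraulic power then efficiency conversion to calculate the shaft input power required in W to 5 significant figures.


Approach: apply hydraulic power then efficiency conversion, P = rho*g*Q*H; P_in = P/eta.
Step 1 — hydraulic power (P = rho*g*Q*H):
  P = 1000 * 9.81 * 0.093136 * 18.810 = 17186.02 W
Step 2 — input power: P_in = P/eta = 17186.02 / 0.72 = 23869 W
Therefore the shaft input power required = 23869 W.


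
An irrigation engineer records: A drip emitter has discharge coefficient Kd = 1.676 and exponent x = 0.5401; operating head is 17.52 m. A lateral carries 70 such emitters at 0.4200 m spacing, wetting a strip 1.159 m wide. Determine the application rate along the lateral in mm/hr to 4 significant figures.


Approach: apply the emitter equation with a lateral mass balance, q = Kd*h^x; Q = n*q; rate = Q/(n*spacing*width).
Step 1 — single emitter flow (q = Kd*h^x):
  q = 1.676 * 17.52^0.5401 = 7.86877 L/hr
Step 2 — total lateral flow: Q = 70 * 7.86877 = 550.814 L/hr
Step 3 — wetted area: A = 70 * 0.4200 * 1.159 = 34.0746 m^2
Step 4 — application rate: Q/A = 550.814/34.0746 = 16.16 mm/hr
Therefore the application rate along the lateral = 16.16 mm/hr.


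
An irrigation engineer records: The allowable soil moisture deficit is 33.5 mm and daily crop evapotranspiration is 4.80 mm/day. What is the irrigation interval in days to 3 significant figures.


Approach: apply the irrigation interval relation, interval = SMD / ETc.
interval = 33.5 / 4.80 = 6.98 days
Therefore the irrigation interval = 6.98 days.


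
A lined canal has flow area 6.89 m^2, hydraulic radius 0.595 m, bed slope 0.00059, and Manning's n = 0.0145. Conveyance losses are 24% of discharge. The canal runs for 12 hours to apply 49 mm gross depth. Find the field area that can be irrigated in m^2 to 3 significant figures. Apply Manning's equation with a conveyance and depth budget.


Approach: apply Manning's equation with a conveyance and depth budget, Q = (1/n)*A*R^(2/3)*S^(1/2); Q_field = Q*(1-loss); Area = Q_field*t/(d/1000).
Step 1 — canal discharge (Manning's equation):
  Q = (1/0.0145) * 6.89 * 0.595^(2/3) * 0.00059^(1/2) = 8.1650 m^3/s
Step 2 — delivered flow: Q_field = 8.1650*(1 - 24/100) = 6.2054 m^3/s
Step 3 — volume delivered: V = 6.2054 * 12*3600 = 268070 m^3
Step 4 — area served: A = V / (depth/1000) = 268070 / 0.049 = 5470000 m^2
Therefore the field area that can be irrigated = 5470000 m^2.


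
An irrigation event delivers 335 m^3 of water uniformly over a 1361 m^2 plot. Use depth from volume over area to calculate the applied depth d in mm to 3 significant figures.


Approach: apply depth from volume over area, d = (V/A)*1000.
d = (335 / 1361) * 1000 = 246 mm
Therefore the applied depth d = 246 mm.


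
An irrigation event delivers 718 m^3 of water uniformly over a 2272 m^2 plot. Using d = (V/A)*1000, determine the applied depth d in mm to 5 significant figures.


d = (718 / 2272) * 1000 = 316.02 mm
Therefore the applied depth d = 316.02 mm.


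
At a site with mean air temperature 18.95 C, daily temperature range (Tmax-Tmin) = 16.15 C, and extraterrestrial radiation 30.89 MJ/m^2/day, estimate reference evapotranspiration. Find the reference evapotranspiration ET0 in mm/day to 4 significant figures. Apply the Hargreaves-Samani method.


Approach: apply the Hargreaves-Samani method, ET0 = 0.0023*(Tmean+17.8)*sqrt(Tmax-Tmin)*0.408*Ra.
ET0 = 0.0023*(18.95+17.8)*sqrt(16.15)*0.408*30.89 = 4.281 mm/day
Therefore the reference evapotranspiration ET0 = 4.281 mm/day.


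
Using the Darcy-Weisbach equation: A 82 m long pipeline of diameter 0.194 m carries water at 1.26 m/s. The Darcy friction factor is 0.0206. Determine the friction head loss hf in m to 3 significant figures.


Approach: apply the Darcy-Weisbach equation, hf = f*(L/D)*(v^2/(2g)).
hf = 0.0206 * (82/0.194) * (1.26^2 / (2*9.81))
hf = 0.705 m
Therefore the friction head loss hf = 0.705 m.


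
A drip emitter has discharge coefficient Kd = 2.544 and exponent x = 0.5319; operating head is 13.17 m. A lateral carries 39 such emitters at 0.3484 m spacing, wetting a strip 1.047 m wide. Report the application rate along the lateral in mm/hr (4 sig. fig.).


Approach: apply the emitter equation with a lateral mass balance, q = Kd*h^x; Q = n*q; rate = Q/(n*spacing*width).
Step 1 — single emitter flow (q = Kd*h^x):
  q = 2.544 * 13.17^0.5319 = 10.0236 L/hr
Step 2 — total lateral flow: Q = 39 * 10.0236 = 390.921 L/hr
Step 3 — wetted area: A = 39 * 0.3484 * 1.047 = 14.2262 m^2
Step 4 — application rate: Q/A = 390.921/14.2262 = 27.48 mm/hr
Therefore the application rate along the lateral = 27.48 mm/hr.


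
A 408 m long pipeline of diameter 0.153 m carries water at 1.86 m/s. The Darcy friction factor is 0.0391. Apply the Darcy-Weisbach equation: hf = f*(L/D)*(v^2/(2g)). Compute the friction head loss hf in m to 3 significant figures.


hf = 0.0391 * (408/0.153) * (1.86^2 / (2*9.81))
hf = 18.4 m
Therefore the friction head loss hf = 18.4 m.


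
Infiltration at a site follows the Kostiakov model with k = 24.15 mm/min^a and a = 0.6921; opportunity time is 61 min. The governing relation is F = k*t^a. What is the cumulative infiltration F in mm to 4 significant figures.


F = 24.15 * 61^0.6921 = 415.5 mm
Therefore the cumulative infiltration F = 415.5 mm.


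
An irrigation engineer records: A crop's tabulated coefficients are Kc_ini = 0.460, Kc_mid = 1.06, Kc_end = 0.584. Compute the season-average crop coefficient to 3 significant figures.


Approach: apply a simple seasonal average, Kc_avg = (Kc_ini + Kc_mid + Kc_end)/3.
Kc_avg = (0.460 + 1.06 + 0.584)/3 = 0.701
Therefore the season-average crop coefficient = 0.701.


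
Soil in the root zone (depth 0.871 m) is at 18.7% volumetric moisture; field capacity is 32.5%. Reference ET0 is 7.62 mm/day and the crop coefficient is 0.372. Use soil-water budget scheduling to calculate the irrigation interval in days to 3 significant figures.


Approach: apply soil-water budget scheduling, SMD = (FC-theta)/100*depth*1000; ETc = ET0*Kc; interval = SMD/ETc.
Step 1 — soil moisture deficit:
  SMD = (32.5 - 18.7)/100 * 0.871 * 1000 = 120.20 mm
Step 2 — daily crop ET (ETc = ET0*Kc):
  ETc = 7.62 * 0.372 = 2.8346 mm/day
Step 3 — irrigation interval (SMD/ETc):
  interval = 120.20 / 2.8346 = 42.4 days
Therefore the irrigation interval = 42.4 days.


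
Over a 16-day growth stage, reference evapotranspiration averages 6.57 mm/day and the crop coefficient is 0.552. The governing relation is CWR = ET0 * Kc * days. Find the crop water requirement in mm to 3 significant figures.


CWR = 6.57 * 0.552 * 16 = 58.0 mm
Therefore the crop water requirement = 58.0 mm.


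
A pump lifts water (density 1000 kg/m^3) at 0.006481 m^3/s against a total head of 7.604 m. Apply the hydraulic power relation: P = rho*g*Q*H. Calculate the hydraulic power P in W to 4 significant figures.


P = 1000 * 9.81 * 0.006481 * 7.604 = 483.5 W
Therefore the hydraulic power P = 483.5 W.


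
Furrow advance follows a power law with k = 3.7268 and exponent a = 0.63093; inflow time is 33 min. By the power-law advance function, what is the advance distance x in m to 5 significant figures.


Approach: apply the power-law advance function, x = k*t^a.
x = 3.7268 * 33^0.63093 = 33.839 m
Therefore the advance distance x = 33.839 m.


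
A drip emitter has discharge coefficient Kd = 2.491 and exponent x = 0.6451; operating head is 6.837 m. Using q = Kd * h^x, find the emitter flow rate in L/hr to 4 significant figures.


q = 2.491 * 6.837^0.6451 = 8.609 L/hr
Therefore the emitter flow rate = 8.609 L/hr.


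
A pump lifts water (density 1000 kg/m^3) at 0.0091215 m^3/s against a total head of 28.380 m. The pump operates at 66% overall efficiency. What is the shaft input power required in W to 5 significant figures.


Approach: apply hydraulic power then efficiency conversion, P = rho*g*Q*H; P_in = P/eta.
Step 1 — hydraulic power (P = rho*g*Q*H):
  P = 1000 * 9.81 * 0.0091215 * 28.380 = 2539.497 W
Step 2 — input power: P_in = P/eta = 2539.497 / 0.66 = 3847.7 W
Therefore the shaft input power required = 3847.7 W.


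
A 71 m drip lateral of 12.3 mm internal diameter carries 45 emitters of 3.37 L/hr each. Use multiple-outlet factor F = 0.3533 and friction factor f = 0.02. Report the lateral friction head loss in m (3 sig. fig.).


Approach: apply Darcy-Weisbach with the multiple-outlet F-factor, Q = n*q/(3600*1000) m^3/s; v = Q/A; hf = F*f*(L/D)*(v^2/(2g)).
Q = 45*3.37/(3600*1000) = 4.2125e-05 m^3/s
A = pi*(12.3e-3/2)^2 = 1.1882e-04 m^2, so v = Q/A = 0.35452 m/s
hf = 0.3533*0.02*(71/0.0123)*(0.35452^2/(2*9.81)) = 0.261 m
Therefore the lateral friction head loss = 0.261 m.


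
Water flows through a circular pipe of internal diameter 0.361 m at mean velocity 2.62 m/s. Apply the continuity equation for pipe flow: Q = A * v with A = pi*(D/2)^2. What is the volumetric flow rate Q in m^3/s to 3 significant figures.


A = pi*(0.361/2)^2 = 0.10235 m^2
Q = 0.10235 * 2.62 = 0.268 m^3/s
Therefore the volumetric flow rate Q = 0.268 m^3/s.


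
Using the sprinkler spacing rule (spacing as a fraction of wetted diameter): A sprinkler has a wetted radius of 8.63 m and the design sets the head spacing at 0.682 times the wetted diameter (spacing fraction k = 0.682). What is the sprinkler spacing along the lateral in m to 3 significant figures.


Approach: apply the sprinkler spacing rule (spacing as a fraction of wetted diameter), S = k*(2*R).
S = 0.682 * (2 * 8.63) = 11.8 m
Therefore the sprinkler spacing along the lateral = 11.8 m.


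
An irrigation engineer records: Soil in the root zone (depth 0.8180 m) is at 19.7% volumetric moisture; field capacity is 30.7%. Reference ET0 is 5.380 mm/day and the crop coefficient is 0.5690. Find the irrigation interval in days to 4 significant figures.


Approach: apply soil-water budget scheduling, SMD = (FC-theta)/100*depth*1000; ETc = ET0*Kc; interval = SMD/ETc.
Step 1 — soil moisture deficit:
  SMD = (30.7 - 19.7)/100 * 0.8180 * 1000 = 89.9800 mm
Step 2 — daily crop ET (ETc = ET0*Kc):
  ETc = 5.380 * 0.5690 = 3.06122 mm/day
Step 3 — irrigation interval (SMD/ETc):
  interval = 89.9800 / 3.06122 = 29.39 days
Therefore the irrigation interval = 29.39 days.


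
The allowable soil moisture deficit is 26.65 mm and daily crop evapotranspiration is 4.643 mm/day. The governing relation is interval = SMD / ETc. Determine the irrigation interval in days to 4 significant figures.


interval = 26.65 / 4.643 = 5.740 days
Therefore the irrigation interval = 5.740 days.


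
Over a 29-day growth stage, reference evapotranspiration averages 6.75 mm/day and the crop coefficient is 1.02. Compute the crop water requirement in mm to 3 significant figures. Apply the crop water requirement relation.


Approach: apply the crop water requirement relation, CWR = ET0 * Kc * days.
CWR = 6.75 * 1.02 * 29 = 200 mm
Therefore the crop water requirement = 200 mm.


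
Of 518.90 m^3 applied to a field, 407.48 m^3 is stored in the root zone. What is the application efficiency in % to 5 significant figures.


Approach: apply the application efficiency ratio, Ea = (stored/applied)*100.
Ea = (407.48/518.90)*100 = 78.528 %
Therefore the application efficiency = 78.528 %.


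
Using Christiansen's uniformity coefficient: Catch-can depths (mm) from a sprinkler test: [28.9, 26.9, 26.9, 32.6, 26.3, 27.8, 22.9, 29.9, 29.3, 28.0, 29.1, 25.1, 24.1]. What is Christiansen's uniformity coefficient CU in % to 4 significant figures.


Approach: apply Christiansen's uniformity coefficient, CU = (1 - mean_abs_deviation/mean)*100.
mean = 27.5231 mm
mean |d_i - mean| = 1.99053 mm
CU = (1 - 1.99053/27.5231)*100 = 92.77 %
Therefore Christiansen's uniformity coefficient CU = 92.77 %.


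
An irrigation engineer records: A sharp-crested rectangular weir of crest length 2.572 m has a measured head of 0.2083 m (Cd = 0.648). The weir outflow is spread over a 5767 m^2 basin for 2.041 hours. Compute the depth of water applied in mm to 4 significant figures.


Approach: apply the rectangular weir equation with a volume-to-depth conversion, Q = (2/3)*Cd*L*sqrt(2g)*H^1.5; d = Q*t/A * 1000.
Step 1 — weir discharge:
  Q = (2/3)*0.648*2.572*sqrt(2*9.81)*0.2083^1.5 = 0.467884 m^3/s
Step 2 — volume: V = 0.467884 * 2.041*3600 = 3437.82 m^3
Step 3 — depth: d = V/A * 1000 = 3437.82/5767 * 1000 = 596.1 mm
Therefore the depth of water applied = 596.1 mm.


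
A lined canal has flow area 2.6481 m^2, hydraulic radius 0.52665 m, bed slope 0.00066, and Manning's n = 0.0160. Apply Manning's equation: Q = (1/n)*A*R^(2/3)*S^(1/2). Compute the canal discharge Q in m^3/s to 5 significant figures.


Q = (1/0.0160) * 2.6481 * 0.52665^(2/3) * 0.00066^(1/2) = 2.7729 m^3/s
Therefore the canal discharge Q = 2.7729 m^3/s.


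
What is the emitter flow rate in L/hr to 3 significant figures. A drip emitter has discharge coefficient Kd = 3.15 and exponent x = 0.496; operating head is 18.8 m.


Approach: apply the emitter characteristic equation, q = Kd * h^x.
q = 3.15 * 18.8^0.496 = 13.5 L/hr
Therefore the emitter flow rate = 13.5 L/hr.


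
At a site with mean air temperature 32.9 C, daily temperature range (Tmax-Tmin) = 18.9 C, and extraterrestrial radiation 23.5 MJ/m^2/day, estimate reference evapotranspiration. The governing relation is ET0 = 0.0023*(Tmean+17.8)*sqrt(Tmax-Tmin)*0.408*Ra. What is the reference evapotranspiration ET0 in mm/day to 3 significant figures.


ET0 = 0.0023*(32.9+17.8)*sqrt(18.9)*0.408*23.5 = 4.86 mm/day
Therefore the reference evapotranspiration ET0 = 4.86 mm/day.


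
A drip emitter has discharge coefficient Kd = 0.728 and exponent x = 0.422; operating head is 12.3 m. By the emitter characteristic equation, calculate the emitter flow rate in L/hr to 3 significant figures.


Approach: apply the emitter characteristic equation, q = Kd * h^x.
q = 0.728 * 12.3^0.422 = 2.10 L/hr
Therefore the emitter flow rate = 2.10 L/hr.


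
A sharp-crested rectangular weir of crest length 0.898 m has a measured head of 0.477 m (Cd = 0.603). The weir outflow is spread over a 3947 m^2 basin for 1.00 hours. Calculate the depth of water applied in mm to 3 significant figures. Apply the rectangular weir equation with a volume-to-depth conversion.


Approach: apply the rectangular weir equation with a volume-to-depth conversion, Q = (2/3)*Cd*L*sqrt(2g)*H^1.5; d = Q*t/A * 1000.
Step 1 — weir discharge:
  Q = (2/3)*0.603*0.898*sqrt(2*9.81)*0.477^1.5 = 0.52678 m^3/s
Step 2 — volume: V = 0.52678 * 1.00*3600 = 1896.4 m^3
Step 3 — depth: d = V/A * 1000 = 1896.4/3947 * 1000 = 480 mm
Therefore the depth of water applied = 480 mm.


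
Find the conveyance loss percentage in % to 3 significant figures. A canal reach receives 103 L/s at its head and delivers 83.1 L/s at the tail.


Approach: apply the conveyance loss ratio, loss% = ((Q_head - Q_tail)/Q_head)*100.
loss = ((103 - 83.1)/103)*100 = 19.3 %
Therefore the conveyance loss percentage = 19.3 %.


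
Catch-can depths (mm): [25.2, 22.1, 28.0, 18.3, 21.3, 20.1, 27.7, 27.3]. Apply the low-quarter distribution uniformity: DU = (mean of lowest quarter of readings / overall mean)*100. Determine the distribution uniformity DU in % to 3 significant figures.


sorted lowest 2 of 8: [18.3, 20.1] -> mean = 19.200 mm
overall mean = 23.750 mm
DU = (19.200/23.750)*100 = 80.8 %
Therefore the distribution uniformity DU = 80.8 %.


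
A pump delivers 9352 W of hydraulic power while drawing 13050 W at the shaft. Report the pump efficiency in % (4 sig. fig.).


Approach: apply the efficiency ratio, eta = (P_out/P_in)*100.
eta = (9352 / 13050) * 100 = 71.66 %
Therefore the pump efficiency = 71.66 %.


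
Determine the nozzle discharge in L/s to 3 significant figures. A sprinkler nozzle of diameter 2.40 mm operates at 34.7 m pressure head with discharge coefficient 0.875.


Approach: apply the orifice equation, Q = Cd*A*sqrt(2*g*h), A = pi*(d/2)^2.
A = pi*(2.40e-3/2)^2 = 4.5239e-06 m^2
Q = 0.875 * 4.5239e-06 * sqrt(2*9.81*34.7) * 1000 = 0.103 L/s
Therefore the nozzle discharge = 0.103 L/s.


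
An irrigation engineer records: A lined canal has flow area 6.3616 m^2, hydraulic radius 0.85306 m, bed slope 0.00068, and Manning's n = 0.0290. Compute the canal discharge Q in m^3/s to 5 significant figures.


Approach: apply Manning's equation, Q = (1/n)*A*R^(2/3)*S^(1/2).
Q = (1/0.0290) * 6.3616 * 0.85306^(2/3) * 0.00068^(1/2) = 5.1453 m^3/s
Therefore the canal discharge Q = 5.1453 m^3/s.


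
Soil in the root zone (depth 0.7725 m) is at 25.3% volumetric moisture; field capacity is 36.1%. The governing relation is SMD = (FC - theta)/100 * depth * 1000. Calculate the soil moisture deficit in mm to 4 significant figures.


SMD = (36.1 - 25.3)/100 * 0.7725 * 1000 = 83.43 mm
Therefore the soil moisture deficit = 83.43 mm.


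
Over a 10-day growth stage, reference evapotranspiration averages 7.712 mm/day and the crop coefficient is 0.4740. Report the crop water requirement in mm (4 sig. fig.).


Approach: apply the crop water requirement relation, CWR = ET0 * Kc * days.
CWR = 7.712 * 0.4740 * 10 = 36.55 mm
Therefore the crop water requirement = 36.55 mm.


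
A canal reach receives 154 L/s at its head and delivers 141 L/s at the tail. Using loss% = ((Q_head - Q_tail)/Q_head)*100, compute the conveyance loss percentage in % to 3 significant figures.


loss = ((154 - 141)/154)*100 = 8.44 %
Therefore the conveyance loss percentage = 8.44 %.


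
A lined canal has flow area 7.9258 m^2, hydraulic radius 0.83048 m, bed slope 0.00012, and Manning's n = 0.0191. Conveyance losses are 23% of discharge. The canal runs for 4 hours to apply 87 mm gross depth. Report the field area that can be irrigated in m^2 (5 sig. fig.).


Approach: apply Manning's equation with a conveyance and depth budget, Q = (1/n)*A*R^(2/3)*S^(1/2); Q_field = Q*(1-loss); Area = Q_field*t/(d/1000).
Step 1 — canal discharge (Manning's equation):
  Q = (1/0.0191) * 7.9258 * 0.83048^(2/3) * 0.00012^(1/2) = 4.016241 m^3/s
Step 2 — delivered flow: Q_field = 4.016241*(1 - 23/100) = 3.092506 m^3/s
Step 3 — volume delivered: V = 3.092506 * 4*3600 = 44532.09 m^3
Step 4 — area served: A = V / (depth/1000) = 44532.09 / 0.087 = 511860 m^2
Therefore the field area that can be irrigated = 511860 m^2.


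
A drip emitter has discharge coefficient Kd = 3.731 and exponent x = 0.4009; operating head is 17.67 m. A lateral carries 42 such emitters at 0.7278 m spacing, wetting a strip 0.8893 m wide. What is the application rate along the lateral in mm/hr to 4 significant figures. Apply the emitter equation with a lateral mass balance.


Approach: apply the emitter equation with a lateral mass balance, q = Kd*h^x; Q = n*q; rate = Q/(n*spacing*width).
Step 1 — single emitter flow (q = Kd*h^x):
  q = 3.731 * 17.67^0.4009 = 11.7989 L/hr
Step 2 — total lateral flow: Q = 42 * 11.7989 = 495.555 L/hr
Step 3 — wetted area: A = 42 * 0.7278 * 0.8893 = 27.1838 m^2
Step 4 — application rate: Q/A = 495.555/27.1838 = 18.23 mm/hr
Therefore the application rate along the lateral = 18.23 mm/hr.


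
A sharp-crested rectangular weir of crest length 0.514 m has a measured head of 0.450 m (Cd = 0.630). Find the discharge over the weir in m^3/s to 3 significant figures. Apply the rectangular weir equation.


Approach: apply the rectangular weir equation, Q = (2/3)*Cd*L*sqrt(2g)*H^1.5.
Q = (2/3)*0.630*0.514*sqrt(2*9.81)*0.450^1.5 = 0.289 m^3/s
Therefore the discharge over the weir = 0.289 m^3/s.


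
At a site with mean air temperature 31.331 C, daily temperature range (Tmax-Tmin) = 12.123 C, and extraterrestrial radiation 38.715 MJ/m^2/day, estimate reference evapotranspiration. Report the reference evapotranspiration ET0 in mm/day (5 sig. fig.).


Approach: apply the Hargreaves-Samani method, ET0 = 0.0023*(Tmean+17.8)*sqrt(Tmax-Tmin)*0.408*Ra.
ET0 = 0.0023*(31.331+17.8)*sqrt(12.123)*0.408*38.715 = 6.2148 mm/day
Therefore the reference evapotranspiration ET0 = 6.2148 mm/day.


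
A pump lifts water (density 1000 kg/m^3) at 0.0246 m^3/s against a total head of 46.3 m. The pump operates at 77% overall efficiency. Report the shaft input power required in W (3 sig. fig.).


Approach: apply hydraulic power then efficiency conversion, P = rho*g*Q*H; P_in = P/eta.
Step 1 — hydraulic power (P = rho*g*Q*H):
  P = 1000 * 9.81 * 0.0246 * 46.3 = 11173 W
Step 2 — input power: P_in = P/eta = 11173 / 0.77 = 14500 W
Therefore the shaft input power required = 14500 W.


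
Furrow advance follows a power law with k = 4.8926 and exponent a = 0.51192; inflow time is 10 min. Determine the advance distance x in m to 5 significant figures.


Approach: apply the power-law advance function, x = k*t^a.
x = 4.8926 * 10^0.51192 = 15.902 m
Therefore the advance distance x = 15.902 m.


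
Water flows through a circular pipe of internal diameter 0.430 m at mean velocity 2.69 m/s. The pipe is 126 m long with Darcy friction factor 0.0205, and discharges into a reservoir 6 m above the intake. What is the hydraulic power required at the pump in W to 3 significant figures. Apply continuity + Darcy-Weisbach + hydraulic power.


Approach: apply continuity + Darcy-Weisbach + hydraulic power, Q = A*v; hf = f*(L/D)*(v^2/(2g)); H = static + hf; P = rho*g*Q*H.
Step 1 — flow rate (continuity, Q = A*v):
  A = pi*(0.430/2)^2 = 0.14522 m^2
  Q = 0.14522 * 2.69 = 0.39064 m^3/s
Step 2 — friction head loss (Darcy-Weisbach):
  hf = 0.0205 * (126/0.430) * (2.69^2 / (2*9.81))
  hf = 2.2154 m
Step 3 — total head: H = 6 + 2.2154 = 8.2154 m
Step 4 — hydraulic power (P = rho*g*Q*H):
  P = 1000 * 9.81 * 0.39064 * 8.2154 = 31500 W
Therefore the hydraulic power required at the pump = 31500 W.


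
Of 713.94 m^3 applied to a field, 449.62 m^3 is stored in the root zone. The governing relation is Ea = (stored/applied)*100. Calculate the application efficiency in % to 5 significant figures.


Ea = (449.62/713.94)*100 = 62.977 %
Therefore the application efficiency = 62.977 %.


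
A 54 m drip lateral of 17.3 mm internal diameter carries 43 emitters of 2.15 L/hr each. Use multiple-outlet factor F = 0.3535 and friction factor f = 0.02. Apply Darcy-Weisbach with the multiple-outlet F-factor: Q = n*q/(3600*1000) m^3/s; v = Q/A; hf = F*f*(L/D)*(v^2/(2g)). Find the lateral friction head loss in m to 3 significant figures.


Q = 43*2.15/(3600*1000) = 2.5681e-05 m^3/s
A = pi*(17.3e-3/2)^2 = 2.3506e-04 m^2, so v = Q/A = 0.10925 m/s
hf = 0.3535*0.02*(54/0.0173)*(0.10925^2/(2*9.81)) = 0.0134 m
Therefore the lateral friction head loss = 0.0134 m.


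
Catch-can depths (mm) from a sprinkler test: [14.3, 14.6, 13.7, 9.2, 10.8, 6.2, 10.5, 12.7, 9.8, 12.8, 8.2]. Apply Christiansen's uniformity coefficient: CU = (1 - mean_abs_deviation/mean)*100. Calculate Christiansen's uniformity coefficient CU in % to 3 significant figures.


mean = 11.164 mm
mean |d_i - mean| = 2.2331 mm
CU = (1 - 2.2331/11.164)*100 = 80.0 %
Therefore Christiansen's uniformity coefficient CU = 80.0 %.
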